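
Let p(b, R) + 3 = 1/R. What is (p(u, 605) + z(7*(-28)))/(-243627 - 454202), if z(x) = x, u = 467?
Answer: 120394/422186545 ≈ 0.00028517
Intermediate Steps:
p(b, R) = -3 + 1/R
(p(u, 605) + z(7*(-28)))/(-243627 - 454202) = ((-3 + 1/605) + 7*(-28))/(-243627 - 454202) = ((-3 + 1/605) - 196)/(-697829) = (-1814/605 - 196)*(-1/697829) = -120394/605*(-1/697829) = 120394/422186545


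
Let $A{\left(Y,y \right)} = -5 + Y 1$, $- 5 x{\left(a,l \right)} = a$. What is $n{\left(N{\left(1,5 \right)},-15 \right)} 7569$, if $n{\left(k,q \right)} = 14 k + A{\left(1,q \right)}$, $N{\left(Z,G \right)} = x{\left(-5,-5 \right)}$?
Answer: $75690$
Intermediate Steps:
$x{\left(a,l \right)} = - \frac{a}{5}$
$N{\left(Z,G \right)} = 1$ ($N{\left(Z,G \right)} = \left(- \frac{1}{5}\right) \left(-5\right) = 1$)
$A{\left(Y,y \right)} = -5 + Y$
$n{\left(k,q \right)} = -4 + 14 k$ ($n{\left(k,q \right)} = 14 k + \left(-5 + 1\right) = 14 k - 4 = -4 + 14 k$)
$n{\left(N{\left(1,5 \right)},-15 \right)} 7569 = \left(-4 + 14 \cdot 1\right) 7569 = \left(-4 + 14\right) 7569 = 10 \cdot 7569 = 75690$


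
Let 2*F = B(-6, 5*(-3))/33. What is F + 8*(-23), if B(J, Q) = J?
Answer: -2025/11 ≈ -184.09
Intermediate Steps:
F = -1/11 (F = (-6/33)/2 = (-6*1/33)/2 = (½)*(-2/11) = -1/11 ≈ -0.090909)
F + 8*(-23) = -1/11 + 8*(-23) = -1/11 - 184 = -2025/11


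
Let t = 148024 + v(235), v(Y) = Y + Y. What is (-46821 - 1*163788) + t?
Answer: -62115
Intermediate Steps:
v(Y) = 2*Y
t = 148494 (t = 148024 + 2*235 = 148024 + 470 = 148494)
(-46821 - 1*163788) + t = (-46821 - 1*163788) + 148494 = (-46821 - 163788) + 148494 = -210609 + 148494 = -62115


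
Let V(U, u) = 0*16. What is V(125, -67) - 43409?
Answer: -43409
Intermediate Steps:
V(U, u) = 0
V(125, -67) - 43409 = 0 - 43409 = -43409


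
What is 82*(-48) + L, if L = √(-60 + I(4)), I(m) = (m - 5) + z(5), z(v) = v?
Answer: -3936 + 2*I*√14 ≈ -3936.0 + 7.4833*I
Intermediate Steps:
I(m) = m (I(m) = (m - 5) + 5 = (-5 + m) + 5 = m)
L = 2*I*√14 (L = √(-60 + 4) = √(-56) = 2*I*√14 ≈ 7.4833*I)
82*(-48) + L = 82*(-48) + 2*I*√14 = -3936 + 2*I*√14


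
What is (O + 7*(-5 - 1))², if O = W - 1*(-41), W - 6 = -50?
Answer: 2025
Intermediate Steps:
W = -44 (W = 6 - 50 = -44)
O = -3 (O = -44 - 1*(-41) = -44 + 41 = -3)
(O + 7*(-5 - 1))² = (-3 + 7*(-5 - 1))² = (-3 + 7*(-6))² = (-3 - 42)² = (-45)² = 2025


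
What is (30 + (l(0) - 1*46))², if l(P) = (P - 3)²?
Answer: 49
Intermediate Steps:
l(P) = (-3 + P)²
(30 + (l(0) - 1*46))² = (30 + ((-3 + 0)² - 1*46))² = (30 + ((-3)² - 46))² = (30 + (9 - 46))² = (30 - 37)² = (-7)² = 49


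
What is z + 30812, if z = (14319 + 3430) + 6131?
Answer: 54692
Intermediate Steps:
z = 23880 (z = 17749 + 6131 = 23880)
z + 30812 = 23880 + 30812 = 54692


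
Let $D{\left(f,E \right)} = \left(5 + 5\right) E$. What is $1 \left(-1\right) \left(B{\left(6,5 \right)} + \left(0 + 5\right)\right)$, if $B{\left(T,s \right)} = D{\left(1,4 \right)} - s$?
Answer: $-40$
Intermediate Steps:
$D{\left(f,E \right)} = 10 E$
$B{\left(T,s \right)} = 40 - s$ ($B{\left(T,s \right)} = 10 \cdot 4 - s = 40 - s$)
$1 \left(-1\right) \left(B{\left(6,5 \right)} + \left(0 + 5\right)\right) = 1 \left(-1\right) \left(\left(40 - 5\right) + \left(0 + 5\right)\right) = - (\left(40 - 5\right) + 5) = - (35 + 5) = \left(-1\right) 40 = -40$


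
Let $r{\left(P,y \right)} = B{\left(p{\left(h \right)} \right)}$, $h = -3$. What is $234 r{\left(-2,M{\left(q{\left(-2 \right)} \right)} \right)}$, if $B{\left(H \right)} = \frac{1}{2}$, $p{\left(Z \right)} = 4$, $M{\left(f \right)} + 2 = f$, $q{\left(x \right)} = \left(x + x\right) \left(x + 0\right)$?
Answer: $117$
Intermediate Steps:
$q{\left(x \right)} = 2 x^{2}$ ($q{\left(x \right)} = 2 x x = 2 x^{2}$)
$M{\left(f \right)} = -2 + f$
$B{\left(H \right)} = \frac{1}{2}$
$r{\left(P,y \right)} = \frac{1}{2}$
$234 r{\left(-2,M{\left(q{\left(-2 \right)} \right)} \right)} = 234 \cdot \frac{1}{2} = 117$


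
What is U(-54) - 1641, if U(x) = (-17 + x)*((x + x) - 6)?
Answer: 6453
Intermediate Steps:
U(x) = (-17 + x)*(-6 + 2*x) (U(x) = (-17 + x)*(2*x - 6) = (-17 + x)*(-6 + 2*x))
U(-54) - 1641 = (102 - 40*(-54) + 2*(-54)**2) - 1641 = (102 + 2160 + 2*2916) - 1641 = (102 + 2160 + 5832) - 1641 = 8094 - 1641 = 6453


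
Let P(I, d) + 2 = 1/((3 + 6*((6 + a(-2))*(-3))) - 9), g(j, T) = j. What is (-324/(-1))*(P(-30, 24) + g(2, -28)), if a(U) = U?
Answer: -54/13 ≈ -4.1538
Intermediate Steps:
P(I, d) = -157/78 (P(I, d) = -2 + 1/((3 + 6*((6 - 2)*(-3))) - 9) = -2 + 1/((3 + 6*(4*(-3))) - 9) = -2 + 1/((3 + 6*(-12)) - 9) = -2 + 1/((3 - 72) - 9) = -2 + 1/(-69 - 9) = -2 + 1/(-78) = -2 - 1/78 = -157/78)
(-324/(-1))*(P(-30, 24) + g(2, -28)) = (-324/(-1))*(-157/78 + 2) = -324*(-1)*(-1/78) = -6*(-54)*(-1/78) = 324*(-1/78) = -54/13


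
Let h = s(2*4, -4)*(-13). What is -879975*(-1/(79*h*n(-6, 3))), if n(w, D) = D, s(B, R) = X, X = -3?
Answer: 97775/1027 ≈ 95.204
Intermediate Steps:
s(B, R) = -3
h = 39 (h = -3*(-13) = 39)
-879975*(-1/(79*h*n(-6, 3))) = -879975/(-79*3*39) = -879975/((-237*39)) = -879975/(-9243) = -879975*(-1/9243) = 97775/1027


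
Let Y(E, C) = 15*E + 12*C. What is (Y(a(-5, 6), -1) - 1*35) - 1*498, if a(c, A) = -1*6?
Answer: -635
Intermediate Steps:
a(c, A) = -6
Y(E, C) = 12*C + 15*E
(Y(a(-5, 6), -1) - 1*35) - 1*498 = ((12*(-1) + 15*(-6)) - 1*35) - 1*498 = ((-12 - 90) - 35) - 498 = (-102 - 35) - 498 = -137 - 498 = -635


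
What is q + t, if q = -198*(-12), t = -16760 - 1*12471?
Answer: -26855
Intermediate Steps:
t = -29231 (t = -16760 - 12471 = -29231)
q = 2376
q + t = 2376 - 29231 = -26855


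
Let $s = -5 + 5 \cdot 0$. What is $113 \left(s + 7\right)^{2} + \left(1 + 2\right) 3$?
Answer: $461$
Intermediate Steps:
$s = -5$ ($s = -5 + 0 = -5$)
$113 \left(s + 7\right)^{2} + \left(1 + 2\right) 3 = 113 \left(-5 + 7\right)^{2} + \left(1 + 2\right) 3 = 113 \cdot 2^{2} + 3 \cdot 3 = 113 \cdot 4 + 9 = 452 + 9 = 461$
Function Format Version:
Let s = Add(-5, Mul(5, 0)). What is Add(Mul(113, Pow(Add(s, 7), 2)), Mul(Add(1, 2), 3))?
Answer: 461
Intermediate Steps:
s = -5 (s = Add(-5, 0) = -5)
Add(Mul(113, Pow(Add(s, 7), 2)), Mul(Add(1, 2), 3)) = Add(Mul(113, Pow(Add(-5, 7), 2)), Mul(Add(1, 2), 3)) = Add(Mul(113, Pow(2, 2)), Mul(3, 3)) = Add(Mul(113, 4), 9) = Add(452, 9) = 461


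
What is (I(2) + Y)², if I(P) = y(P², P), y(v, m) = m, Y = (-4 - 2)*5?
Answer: 784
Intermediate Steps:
Y = -30 (Y = -6*5 = -30)
I(P) = P
(I(2) + Y)² = (2 - 30)² = (-28)² = 784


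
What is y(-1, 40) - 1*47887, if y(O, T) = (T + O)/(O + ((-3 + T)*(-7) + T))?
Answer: -10535179/220 ≈ -47887.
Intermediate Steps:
y(O, T) = (O + T)/(21 + O - 6*T) (y(O, T) = (O + T)/(O + ((21 - 7*T) + T)) = (O + T)/(O + (21 - 6*T)) = (O + T)/(21 + O - 6*T))
y(-1, 40) - 1*47887 = (-1 + 40)/(21 - 1 - 6*40) - 1*47887 = 39/(21 - 1 - 240) - 47887 = 39/(-220) - 47887 = -1/220*39 - 47887 = -39/220 - 47887 = -10535179/220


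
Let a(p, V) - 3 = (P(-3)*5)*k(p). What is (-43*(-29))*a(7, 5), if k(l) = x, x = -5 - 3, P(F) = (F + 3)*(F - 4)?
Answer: 3741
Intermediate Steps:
P(F) = (-4 + F)*(3 + F) (P(F) = (3 + F)*(-4 + F) = (-4 + F)*(3 + F))
x = -8
k(l) = -8
a(p, V) = 3 (a(p, V) = 3 + ((-12 + (-3)**2 - 1*(-3))*5)*(-8) = 3 + ((-12 + 9 + 3)*5)*(-8) = 3 + (0*5)*(-8) = 3 + 0*(-8) = 3 + 0 = 3)
(-43*(-29))*a(7, 5) = -43*(-29)*3 = 1247*3 = 3741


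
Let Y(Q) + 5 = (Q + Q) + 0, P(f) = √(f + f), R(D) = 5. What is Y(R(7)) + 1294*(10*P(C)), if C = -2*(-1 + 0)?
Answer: 25885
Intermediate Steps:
C = 2 (C = -2*(-1) = 2)
P(f) = √2*√f (P(f) = √(2*f) = √2*√f)
Y(Q) = -5 + 2*Q (Y(Q) = -5 + ((Q + Q) + 0) = -5 + (2*Q + 0) = -5 + 2*Q)
Y(R(7)) + 1294*(10*P(C)) = (-5 + 2*5) + 1294*(10*(√2*√2)) = (-5 + 10) + 1294*(10*2) = 5 + 1294*20 = 5 + 25880 = 25885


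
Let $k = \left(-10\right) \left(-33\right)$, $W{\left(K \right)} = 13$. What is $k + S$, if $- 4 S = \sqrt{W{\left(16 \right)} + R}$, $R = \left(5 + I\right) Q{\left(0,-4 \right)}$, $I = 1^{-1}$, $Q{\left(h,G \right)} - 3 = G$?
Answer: $330 - \frac{\sqrt{7}}{4} \approx 329.34$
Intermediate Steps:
$Q{\left(h,G \right)} = 3 + G$
$I = 1$
$R = -6$ ($R = \left(5 + 1\right) \left(3 - 4\right) = 6 \left(-1\right) = -6$)
$k = 330$
$S = - \frac{\sqrt{7}}{4}$ ($S = - \frac{\sqrt{13 - 6}}{4} = - \frac{\sqrt{7}}{4} \approx -0.66144$)
$k + S = 330 - \frac{\sqrt{7}}{4}$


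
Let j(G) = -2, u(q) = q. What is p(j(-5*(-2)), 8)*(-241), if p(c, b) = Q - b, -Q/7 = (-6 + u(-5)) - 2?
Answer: -20003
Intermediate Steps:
Q = 91 (Q = -7*((-6 - 5) - 2) = -7*(-11 - 2) = -7*(-13) = 91)
p(c, b) = 91 - b
p(j(-5*(-2)), 8)*(-241) = (91 - 1*8)*(-241) = (91 - 8)*(-241) = 83*(-241) = -20003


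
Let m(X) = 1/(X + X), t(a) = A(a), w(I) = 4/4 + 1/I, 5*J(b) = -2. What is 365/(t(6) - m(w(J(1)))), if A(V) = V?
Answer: 1095/19 ≈ 57.632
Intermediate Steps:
J(b) = -2/5 (J(b) = (1/5)*(-2) = -2/5)
w(I) = 1 + 1/I (w(I) = 4*(1/4) + 1/I = 1 + 1/I)
t(a) = a
m(X) = 1/(2*X)
365/(t(6) - m(w(J(1)))) = 365/(6 - 1/(2*((1 - 2/5)/(-2/5)))) = 365/(6 - 1/(2*((-5/2*3/5)))) = 365/(6 - 1/(2*(-3/2))) = 365/(6 - (-2)/(2*3)) = 365/(6 - 1*(-1/3)) = 365/(6 + 1/3) = 365/(19/3) = 365*(3/19) = 1095/19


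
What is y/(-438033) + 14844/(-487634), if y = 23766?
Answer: -3015211916/35599963987 ≈ -0.084697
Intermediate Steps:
y/(-438033) + 14844/(-487634) = 23766/(-438033) + 14844/(-487634) = 23766*(-1/438033) + 14844*(-1/487634) = -7922/146011 - 7422/243817 = -3015211916/35599963987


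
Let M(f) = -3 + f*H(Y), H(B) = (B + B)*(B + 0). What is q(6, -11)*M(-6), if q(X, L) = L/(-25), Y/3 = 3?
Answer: -429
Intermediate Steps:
Y = 9 (Y = 3*3 = 9)
H(B) = 2*B² (H(B) = (2*B)*B = 2*B²)
M(f) = -3 + 162*f (M(f) = -3 + f*(2*9²) = -3 + f*(2*81) = -3 + f*162 = -3 + 162*f)
q(X, L) = -L/25 (q(X, L) = L*(-1/25) = -L/25)
q(6, -11)*M(-6) = (-1/25*(-11))*(-3 + 162*(-6)) = 11*(-3 - 972)/25 = (11/25)*(-975) = -429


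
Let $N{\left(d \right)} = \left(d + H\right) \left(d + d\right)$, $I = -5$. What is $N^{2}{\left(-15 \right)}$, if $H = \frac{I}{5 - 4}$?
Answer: $360000$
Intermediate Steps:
$H = -5$ ($H = \frac{1}{5 - 4} \left(-5\right) = 1^{-1} \left(-5\right) = 1 \left(-5\right) = -5$)
$N{\left(d \right)} = 2 d \left(-5 + d\right)$ ($N{\left(d \right)} = \left(d - 5\right) \left(d + d\right) = \left(-5 + d\right) 2 d = 2 d \left(-5 + d\right)$)
$N^{2}{\left(-15 \right)} = \left(2 \left(-15\right) \left(-5 - 15\right)\right)^{2} = \left(2 \left(-15\right) \left(-20\right)\right)^{2} = 600^{2} = 360000$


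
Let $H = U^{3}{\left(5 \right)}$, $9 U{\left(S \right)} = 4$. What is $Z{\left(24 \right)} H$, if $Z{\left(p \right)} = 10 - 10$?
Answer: $0$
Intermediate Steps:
$Z{\left(p \right)} = 0$ ($Z{\left(p \right)} = 10 - 10 = 0$)
$U{\left(S \right)} = \frac{4}{9}$ ($U{\left(S \right)} = \frac{1}{9} \cdot 4 = \frac{4}{9}$)
$H = \frac{64}{729}$ ($H = \left(\frac{4}{9}\right)^{3} = \frac{64}{729} \approx 0.087791$)
$Z{\left(24 \right)} H = 0 \cdot \frac{64}{729} = 0$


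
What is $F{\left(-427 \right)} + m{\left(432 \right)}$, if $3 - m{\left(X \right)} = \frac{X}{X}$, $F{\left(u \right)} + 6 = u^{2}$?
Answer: $182325$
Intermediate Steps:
$F{\left(u \right)} = -6 + u^{2}$
$m{\left(X \right)} = 2$ ($m{\left(X \right)} = 3 - \frac{X}{X} = 3 - 1 = 2$)
$F{\left(-427 \right)} + m{\left(432 \right)} = \left(-6 + \left(-427\right)^{2}\right) + 2 = \left(-6 + 182329\right) + 2 = 182323 + 2 = 182325$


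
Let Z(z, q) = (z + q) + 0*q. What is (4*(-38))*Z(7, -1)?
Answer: -912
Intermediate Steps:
Z(z, q) = q + z (Z(z, q) = (q + z) + 0 = q + z)
(4*(-38))*Z(7, -1) = (4*(-38))*(-1 + 7) = -152*6 = -912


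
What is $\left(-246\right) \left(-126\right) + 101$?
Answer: $31097$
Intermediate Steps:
$\left(-246\right) \left(-126\right) + 101 = 30996 + 101 = 31097$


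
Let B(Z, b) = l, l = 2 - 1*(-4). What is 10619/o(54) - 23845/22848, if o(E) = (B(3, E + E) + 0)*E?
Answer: 19574761/616896 ≈ 31.731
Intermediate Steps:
l = 6 (l = 2 + 4 = 6)
B(Z, b) = 6
o(E) = 6*E (o(E) = (6 + 0)*E = 6*E)
10619/o(54) - 23845/22848 = 10619/((6*54)) - 23845/22848 = 10619/324 - 23845*1/22848 = 10619*(1/324) - 23845/22848 = 10619/324 - 23845/22848 = 19574761/616896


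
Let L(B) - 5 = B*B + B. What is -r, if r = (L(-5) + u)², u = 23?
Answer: -2304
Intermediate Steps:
L(B) = 5 + B + B² (L(B) = 5 + (B*B + B) = 5 + (B² + B) = 5 + (B + B²) = 5 + B + B²)
r = 2304 (r = ((5 - 5 + (-5)²) + 23)² = ((5 - 5 + 25) + 23)² = (25 + 23)² = 48² = 2304)
-r = -1*2304 = -2304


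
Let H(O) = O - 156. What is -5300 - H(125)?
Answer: -5269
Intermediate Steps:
H(O) = -156 + O
-5300 - H(125) = -5300 - (-156 + 125) = -5300 - 1*(-31) = -5300 + 31 = -5269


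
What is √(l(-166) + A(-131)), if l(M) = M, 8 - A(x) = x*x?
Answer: I*√17319 ≈ 131.6*I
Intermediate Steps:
A(x) = 8 - x² (A(x) = 8 - x*x = 8 - x²)
√(l(-166) + A(-131)) = √(-166 + (8 - 1*(-131)²)) = √(-166 + (8 - 1*17161)) = √(-166 + (8 - 17161)) = √(-166 - 17153) = √(-17319) = I*√17319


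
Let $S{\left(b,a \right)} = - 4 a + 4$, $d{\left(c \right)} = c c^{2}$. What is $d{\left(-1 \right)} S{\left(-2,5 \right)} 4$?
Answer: $64$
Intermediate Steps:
$d{\left(c \right)} = c^{3}$
$S{\left(b,a \right)} = 4 - 4 a$
$d{\left(-1 \right)} S{\left(-2,5 \right)} 4 = \left(-1\right)^{3} \left(4 - 20\right) 4 = - (4 - 20) 4 = \left(-1\right) \left(-16\right) 4 = 16 \cdot 4 = 64$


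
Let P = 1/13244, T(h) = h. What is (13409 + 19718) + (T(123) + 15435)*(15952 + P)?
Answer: 1643675387125/6622 ≈ 2.4821e+8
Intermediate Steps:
P = 1/13244 ≈ 7.5506e-5
(13409 + 19718) + (T(123) + 15435)*(15952 + P) = (13409 + 19718) + (123 + 15435)*(15952 + 1/13244) = 33127 + 15558*(211268289/13244) = 33127 + 1643456020131/6622 = 1643675387125/6622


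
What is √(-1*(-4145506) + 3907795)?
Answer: √8053301 ≈ 2837.8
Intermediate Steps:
√(-1*(-4145506) + 3907795) = √(4145506 + 3907795) = √8053301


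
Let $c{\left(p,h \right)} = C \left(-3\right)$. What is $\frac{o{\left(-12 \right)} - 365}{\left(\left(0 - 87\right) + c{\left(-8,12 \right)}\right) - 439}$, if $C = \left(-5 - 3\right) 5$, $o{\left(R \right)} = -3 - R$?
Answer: $\frac{178}{203} \approx 0.87685$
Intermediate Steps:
$C = -40$ ($C = \left(-8\right) 5 = -40$)
$c{\left(p,h \right)} = 120$ ($c{\left(p,h \right)} = \left(-40\right) \left(-3\right) = 120$)
$\frac{o{\left(-12 \right)} - 365}{\left(\left(0 - 87\right) + c{\left(-8,12 \right)}\right) - 439} = \frac{\left(-3 - -12\right) - 365}{\left(\left(0 - 87\right) + 120\right) - 439} = \frac{\left(-3 + 12\right) - 365}{\left(-87 + 120\right) - 439} = \frac{9 - 365}{33 - 439} = - \frac{356}{-406} = \left(-356\right) \left(- \frac{1}{406}\right) = \frac{178}{203}$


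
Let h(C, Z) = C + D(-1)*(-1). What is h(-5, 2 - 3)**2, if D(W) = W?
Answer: 16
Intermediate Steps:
h(C, Z) = 1 + C (h(C, Z) = C - 1*(-1) = C + 1 = 1 + C)
h(-5, 2 - 3)**2 = (1 - 5)**2 = (-4)**2 = 16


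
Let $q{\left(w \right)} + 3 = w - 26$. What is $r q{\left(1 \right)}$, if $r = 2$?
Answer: $-56$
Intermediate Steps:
$q{\left(w \right)} = -29 + w$ ($q{\left(w \right)} = -3 + \left(w - 26\right) = -3 + \left(-26 + w\right) = -29 + w$)
$r q{\left(1 \right)} = 2 \left(-29 + 1\right) = 2 \left(-28\right) = -56$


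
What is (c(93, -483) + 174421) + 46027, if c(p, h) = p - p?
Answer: 220448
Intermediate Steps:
c(p, h) = 0
(c(93, -483) + 174421) + 46027 = (0 + 174421) + 46027 = 174421 + 46027 = 220448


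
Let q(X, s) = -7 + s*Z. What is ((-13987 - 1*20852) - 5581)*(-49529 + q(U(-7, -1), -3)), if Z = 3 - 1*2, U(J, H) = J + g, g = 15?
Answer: 2002366380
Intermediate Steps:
U(J, H) = 15 + J (U(J, H) = J + 15 = 15 + J)
Z = 1 (Z = 3 - 2 = 1)
q(X, s) = -7 + s (q(X, s) = -7 + s*1 = -7 + s)
((-13987 - 1*20852) - 5581)*(-49529 + q(U(-7, -1), -3)) = ((-13987 - 1*20852) - 5581)*(-49529 + (-7 - 3)) = ((-13987 - 20852) - 5581)*(-49529 - 10) = (-34839 - 5581)*(-49539) = -40420*(-49539) = 2002366380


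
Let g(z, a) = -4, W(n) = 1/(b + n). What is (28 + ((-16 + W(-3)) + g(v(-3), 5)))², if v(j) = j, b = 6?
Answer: 625/9 ≈ 69.444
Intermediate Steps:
W(n) = 1/(6 + n)
(28 + ((-16 + W(-3)) + g(v(-3), 5)))² = (28 + ((-16 + 1/(6 - 3)) - 4))² = (28 + ((-16 + 1/3) - 4))² = (28 + ((-16 + ⅓) - 4))² = (28 + (-47/3 - 4))² = (28 - 59/3)² = (25/3)² = 625/9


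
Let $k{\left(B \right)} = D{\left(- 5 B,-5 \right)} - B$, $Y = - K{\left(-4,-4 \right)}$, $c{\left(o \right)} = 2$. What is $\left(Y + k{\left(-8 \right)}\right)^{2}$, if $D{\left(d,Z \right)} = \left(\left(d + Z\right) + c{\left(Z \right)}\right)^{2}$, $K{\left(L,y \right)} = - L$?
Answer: $1885129$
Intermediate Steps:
$D{\left(d,Z \right)} = \left(2 + Z + d\right)^{2}$ ($D{\left(d,Z \right)} = \left(\left(d + Z\right) + 2\right)^{2} = \left(\left(Z + d\right) + 2\right)^{2} = \left(2 + Z + d\right)^{2}$)
$Y = -4$ ($Y = - \left(-1\right) \left(-4\right) = \left(-1\right) 4 = -4$)
$k{\left(B \right)} = \left(-3 - 5 B\right)^{2} - B$ ($k{\left(B \right)} = \left(2 - 5 - 5 B\right)^{2} - B = \left(-3 - 5 B\right)^{2} - B$)
$\left(Y + k{\left(-8 \right)}\right)^{2} = \left(-4 - \left(-8 - \left(3 + 5 \left(-8\right)\right)^{2}\right)\right)^{2} = \left(-4 + \left(\left(3 - 40\right)^{2} + 8\right)\right)^{2} = \left(-4 + \left(\left(-37\right)^{2} + 8\right)\right)^{2} = \left(-4 + \left(1369 + 8\right)\right)^{2} = \left(-4 + 1377\right)^{2} = 1373^{2} = 1885129$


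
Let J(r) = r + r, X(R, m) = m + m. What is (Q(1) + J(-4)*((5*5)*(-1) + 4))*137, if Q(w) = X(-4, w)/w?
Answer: 23290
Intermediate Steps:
X(R, m) = 2*m
J(r) = 2*r
Q(w) = 2 (Q(w) = (2*w)/w = 2)
(Q(1) + J(-4)*((5*5)*(-1) + 4))*137 = (2 + (2*(-4))*((5*5)*(-1) + 4))*137 = (2 - 8*(25*(-1) + 4))*137 = (2 - 8*(-25 + 4))*137 = (2 - 8*(-21))*137 = (2 + 168)*137 = 170*137 = 23290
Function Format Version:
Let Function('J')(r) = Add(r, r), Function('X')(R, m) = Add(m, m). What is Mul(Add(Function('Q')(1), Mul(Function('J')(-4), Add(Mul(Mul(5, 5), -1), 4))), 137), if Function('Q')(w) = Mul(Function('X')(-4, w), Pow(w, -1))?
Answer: 23290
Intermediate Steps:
Function('X')(R, m) = Mul(2, m)
Function('J')(r) = Mul(2, r)
Function('Q')(w) = 2 (Function('Q')(w) = Mul(Mul(2, w), Pow(w, -1)) = 2)
Mul(Add(Function('Q')(1), Mul(Function('J')(-4), Add(Mul(Mul(5, 5), -1), 4))), 137) = Mul(Add(2, Mul(Mul(2, -4), Add(Mul(Mul(5, 5), -1), 4))), 137) = Mul(Add(2, Mul(-8, Add(Mul(25, -1), 4))), 137) = Mul(Add(2, Mul(-8, Add(-25, 4))), 137) = Mul(Add(2, Mul(-8, -21)), 137) = Mul(Add(2, 168), 137) = Mul(170, 137) = 23290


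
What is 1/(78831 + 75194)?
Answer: 1/154025 ≈ 6.4925e-6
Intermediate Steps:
1/(78831 + 75194) = 1/154025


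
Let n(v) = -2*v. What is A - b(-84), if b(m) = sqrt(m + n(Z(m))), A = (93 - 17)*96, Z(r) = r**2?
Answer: 7296 - 26*I*sqrt(21) ≈ 7296.0 - 119.15*I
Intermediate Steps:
A = 7296 (A = 76*96 = 7296)
b(m) = sqrt(m - 2*m**2)
A - b(-84) = 7296 - sqrt(-84*(1 - 2*(-84))) = 7296 - sqrt(-84*(1 + 168)) = 7296 - sqrt(-84*169) = 7296 - sqrt(-14196) = 7296 - 26*I*sqrt(21)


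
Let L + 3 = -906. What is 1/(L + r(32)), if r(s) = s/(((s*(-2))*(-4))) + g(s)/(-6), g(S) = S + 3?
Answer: -24/21953 ≈ -0.0010932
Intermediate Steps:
L = -909 (L = -3 - 906 = -909)
g(S) = 3 + S
r(s) = -3/8 - s/6 (r(s) = s/(((s*(-2))*(-4))) + (3 + s)/(-6) = s/((-2*s*(-4))) + (3 + s)*(-⅙) = s/((8*s)) + (-½ - s/6) = s*(1/(8*s)) + (-½ - s/6) = ⅛ + (-½ - s/6) = -3/8 - s/6)
1/(L + r(32)) = 1/(-909 + (-3/8 - ⅙*32)) = 1/(-909 + (-3/8 - 16/3)) = 1/(-909 - 137/24) = 1/(-21953/24) = -24/21953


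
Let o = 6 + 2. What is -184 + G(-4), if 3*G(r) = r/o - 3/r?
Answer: -2207/12 ≈ -183.92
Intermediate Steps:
o = 8
G(r) = -1/r + r/24 (G(r) = (r/8 - 3/r)/3 = (-3/r + r/8)/3 = -1/r + r/24)
-184 + G(-4) = -184 + (-1/(-4) + (1/24)*(-4)) = -184 + (-1*(-¼) - ⅙) = -184 + (¼ - ⅙) = -184 + 1/12 = -2207/12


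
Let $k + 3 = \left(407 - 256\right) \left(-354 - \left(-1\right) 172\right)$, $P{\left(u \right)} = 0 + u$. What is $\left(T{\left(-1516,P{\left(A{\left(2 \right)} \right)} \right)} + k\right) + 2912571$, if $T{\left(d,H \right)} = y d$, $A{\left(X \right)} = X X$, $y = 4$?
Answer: $2879022$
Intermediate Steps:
$A{\left(X \right)} = X^{2}$
$P{\left(u \right)} = u$
$T{\left(d,H \right)} = 4 d$
$k = -27485$ ($k = -3 + \left(407 - 256\right) \left(-354 - \left(-1\right) 172\right) = -3 + 151 \left(-354 - -172\right) = -3 + 151 \left(-354 + 172\right) = -3 + 151 \left(-182\right) = -3 - 27482 = -27485$)
$\left(T{\left(-1516,P{\left(A{\left(2 \right)} \right)} \right)} + k\right) + 2912571 = \left(4 \left(-1516\right) - 27485\right) + 2912571 = \left(-6064 - 27485\right) + 2912571 = -33549 + 2912571 = 2879022$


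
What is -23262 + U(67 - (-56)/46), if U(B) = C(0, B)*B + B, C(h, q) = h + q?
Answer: -9807750/529 ≈ -18540.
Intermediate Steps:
U(B) = B + B² (U(B) = (0 + B)*B + B = B*B + B = B² + B = B + B²)
-23262 + U(67 - (-56)/46) = -23262 + (67 - (-56)/46)*(1 + (67 - (-56)/46)) = -23262 + (67 - 1*(-28/23))*(1 + (67 - 1*(-28/23))) = -23262 + (67 + 28/23)*(1 + (67 + 28/23)) = -23262 + 1569*(1 + 1569/23)/23 = -23262 + (1569/23)*(1592/23) = -23262 + 2497848/529 = -9807750/529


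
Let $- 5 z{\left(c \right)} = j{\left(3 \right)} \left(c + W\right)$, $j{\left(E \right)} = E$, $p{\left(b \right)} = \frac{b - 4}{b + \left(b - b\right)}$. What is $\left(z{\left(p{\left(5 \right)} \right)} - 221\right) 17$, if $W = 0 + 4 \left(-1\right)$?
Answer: $- \frac{92956}{25} \approx -3718.2$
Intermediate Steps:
$p{\left(b \right)} = \frac{-4 + b}{b}$ ($p{\left(b \right)} = \frac{-4 + b}{b + 0} = \frac{-4 + b}{b}$)
$W = -4$ ($W = 0 - 4 = -4$)
$z{\left(c \right)} = \frac{12}{5} - \frac{3 c}{5}$ ($z{\left(c \right)} = - \frac{3 \left(c - 4\right)}{5} = - \frac{3 \left(-4 + c\right)}{5} = - \frac{-12 + 3 c}{5} = \frac{12}{5} - \frac{3 c}{5}$)
$\left(z{\left(p{\left(5 \right)} \right)} - 221\right) 17 = \left(\left(\frac{12}{5} - \frac{3 \frac{-4 + 5}{5}}{5}\right) - 221\right) 17 = \left(\left(\frac{12}{5} - \frac{3 \cdot \frac{1}{5} \cdot 1}{5}\right) - 221\right) 17 = \left(\left(\frac{12}{5} - \frac{3}{25}\right) - 221\right) 17 = \left(\frac{57}{25} - 221\right) 17 = \left(- \frac{5468}{25}\right) 17 = - \frac{92956}{25}$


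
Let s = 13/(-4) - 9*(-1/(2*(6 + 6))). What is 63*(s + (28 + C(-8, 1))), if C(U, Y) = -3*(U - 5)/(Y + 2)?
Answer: 19215/8 ≈ 2401.9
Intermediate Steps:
C(U, Y) = -3*(-5 + U)/(2 + Y)
s = -23/8 (s = 13*(-¼) - 9/((-2*12)) = -13/4 - 9/(-24) = -13/4 - 9*(-1/24) = -13/4 + 3/8 = -23/8 ≈ -2.8750)
63*(s + (28 + C(-8, 1))) = 63*(-23/8 + (28 + 3*(5 - 1*(-8))/(2 + 1))) = 63*(-23/8 + (28 + 3*(5 + 8)/3)) = 63*(-23/8 + (28 + 3*(⅓)*13)) = 63*(-23/8 + (28 + 13)) = 63*(-23/8 + 41) = 63*(305/8) = 19215/8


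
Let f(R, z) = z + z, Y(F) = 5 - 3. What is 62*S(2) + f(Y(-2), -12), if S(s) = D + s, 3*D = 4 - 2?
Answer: 424/3 ≈ 141.33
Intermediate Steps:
D = ⅔ (D = (4 - 2)/3 = (⅓)*2 = ⅔ ≈ 0.66667)
Y(F) = 2
f(R, z) = 2*z
S(s) = ⅔ + s
62*S(2) + f(Y(-2), -12) = 62*(⅔ + 2) + 2*(-12) = 62*(8/3) - 24 = 496/3 - 24 = 424/3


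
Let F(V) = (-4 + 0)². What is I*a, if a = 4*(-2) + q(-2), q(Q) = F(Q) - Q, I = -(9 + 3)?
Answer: -120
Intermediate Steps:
F(V) = 16 (F(V) = (-4)² = 16)
I = -12 (I = -1*12 = -12)
q(Q) = 16 - Q
a = 10 (a = 4*(-2) + (16 - 1*(-2)) = -8 + (16 + 2) = -8 + 18 = 10)
I*a = -12*10 = -120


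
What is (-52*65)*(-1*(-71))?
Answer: -239980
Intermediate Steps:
(-52*65)*(-1*(-71)) = -3380*71 = -239980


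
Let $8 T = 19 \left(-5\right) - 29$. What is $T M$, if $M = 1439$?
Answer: $- \frac{44609}{2} \approx -22305.0$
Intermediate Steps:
$T = - \frac{31}{2}$ ($T = \frac{19 \left(-5\right) - 29}{8} = \frac{-95 - 29}{8} = \frac{1}{8} \left(-124\right) = - \frac{31}{2} \approx -15.5$)
$T M = \left(- \frac{31}{2}\right) 1439 = - \frac{44609}{2}$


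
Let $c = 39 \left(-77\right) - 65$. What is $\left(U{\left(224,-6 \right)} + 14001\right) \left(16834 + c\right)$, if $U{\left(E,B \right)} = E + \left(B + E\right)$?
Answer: $198822338$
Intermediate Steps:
$c = -3068$ ($c = -3003 - 65 = -3068$)
$U{\left(E,B \right)} = B + 2 E$
$\left(U{\left(224,-6 \right)} + 14001\right) \left(16834 + c\right) = \left(\left(-6 + 2 \cdot 224\right) + 14001\right) \left(16834 - 3068\right) = \left(\left(-6 + 448\right) + 14001\right) 13766 = \left(442 + 14001\right) 13766 = 14443 \cdot 13766 = 198822338$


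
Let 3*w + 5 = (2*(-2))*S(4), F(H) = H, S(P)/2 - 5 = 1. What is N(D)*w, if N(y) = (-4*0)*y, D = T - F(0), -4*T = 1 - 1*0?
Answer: 0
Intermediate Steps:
S(P) = 12 (S(P) = 10 + 2*1 = 10 + 2 = 12)
T = -¼ (T = -(1 - 1*0)/4 = -(1 + 0)/4 = -¼*1 = -¼ ≈ -0.25000)
D = -¼ (D = -¼ - 1*0 = -¼ + 0 = -¼ ≈ -0.25000)
N(y) = 0 (N(y) = 0*y = 0)
w = -53/3 (w = -5/3 + ((2*(-2))*12)/3 = -5/3 + (-4*12)/3 = -5/3 + (⅓)*(-48) = -5/3 - 16 = -53/3 ≈ -17.667)
N(D)*w = 0*(-53/3) = 0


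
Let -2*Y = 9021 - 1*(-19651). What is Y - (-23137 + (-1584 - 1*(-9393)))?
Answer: 992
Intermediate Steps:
Y = -14336 (Y = -(9021 - 1*(-19651))/2 = -(9021 + 19651)/2 = -1/2*28672 = -14336)
Y - (-23137 + (-1584 - 1*(-9393))) = -14336 - (-23137 + (-1584 - 1*(-9393))) = -14336 - (-23137 + (-1584 + 9393)) = -14336 - (-23137 + 7809) = -14336 - 1*(-15328) = -14336 + 15328 = 992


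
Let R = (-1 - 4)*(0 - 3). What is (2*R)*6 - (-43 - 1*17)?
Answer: 240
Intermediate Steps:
R = 15 (R = -5*(-3) = 15)
(2*R)*6 - (-43 - 1*17) = (2*15)*6 - (-43 - 1*17) = 30*6 - (-43 - 17) = 180 - 1*(-60) = 180 + 60 = 240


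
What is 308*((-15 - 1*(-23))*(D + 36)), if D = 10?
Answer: 113344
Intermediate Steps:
308*((-15 - 1*(-23))*(D + 36)) = 308*((-15 - 1*(-23))*(10 + 36)) = 308*((-15 + 23)*46) = 308*(8*46) = 308*368 = 113344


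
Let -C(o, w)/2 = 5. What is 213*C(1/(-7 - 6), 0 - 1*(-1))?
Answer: -2130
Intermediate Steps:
C(o, w) = -10 (C(o, w) = -2*5 = -10)
213*C(1/(-7 - 6), 0 - 1*(-1)) = 213*(-10) = -2130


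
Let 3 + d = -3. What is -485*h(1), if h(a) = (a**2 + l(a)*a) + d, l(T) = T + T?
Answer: 1455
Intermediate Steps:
l(T) = 2*T
d = -6 (d = -3 - 3 = -6)
h(a) = -6 + 3*a**2 (h(a) = (a**2 + (2*a)*a) - 6 = (a**2 + 2*a**2) - 6 = 3*a**2 - 6 = -6 + 3*a**2)
-485*h(1) = -485*(-6 + 3*1**2) = -485*(-6 + 3*1) = -485*(-6 + 3) = -485*(-3) = 1455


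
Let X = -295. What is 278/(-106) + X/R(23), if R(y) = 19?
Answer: -18276/1007 ≈ -18.149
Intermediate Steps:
278/(-106) + X/R(23) = 278/(-106) - 295/19 = 278*(-1/106) - 295*1/19 = -139/53 - 295/19 = -18276/1007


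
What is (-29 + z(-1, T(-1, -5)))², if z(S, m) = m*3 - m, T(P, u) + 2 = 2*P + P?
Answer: 1521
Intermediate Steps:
T(P, u) = -2 + 3*P (T(P, u) = -2 + (2*P + P) = -2 + 3*P)
z(S, m) = 2*m (z(S, m) = 3*m - m = 2*m)
(-29 + z(-1, T(-1, -5)))² = (-29 + 2*(-2 + 3*(-1)))² = (-29 + 2*(-2 - 3))² = (-29 + 2*(-5))² = (-29 - 10)² = (-39)² = 1521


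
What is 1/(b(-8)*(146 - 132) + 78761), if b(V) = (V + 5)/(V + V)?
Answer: 8/630109 ≈ 1.2696e-5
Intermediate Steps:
b(V) = (5 + V)/(2*V) (b(V) = (5 + V)/((2*V)) = (5 + V)*(1/(2*V)) = (5 + V)/(2*V))
1/(b(-8)*(146 - 132) + 78761) = 1/(((½)*(5 - 8)/(-8))*(146 - 132) + 78761) = 1/(((½)*(-⅛)*(-3))*14 + 78761) = 1/((3/16)*14 + 78761) = 1/(21/8 + 78761) = 1/(630109/8) = 8/630109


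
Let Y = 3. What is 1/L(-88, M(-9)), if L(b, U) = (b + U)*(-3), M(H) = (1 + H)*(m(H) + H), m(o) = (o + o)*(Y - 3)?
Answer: 1/48 ≈ 0.020833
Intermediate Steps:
m(o) = 0 (m(o) = (o + o)*(3 - 3) = (2*o)*0 = 0)
M(H) = H*(1 + H) (M(H) = (1 + H)*(0 + H) = (1 + H)*H = H*(1 + H))
L(b, U) = -3*U - 3*b (L(b, U) = (U + b)*(-3) = -3*U - 3*b)
1/L(-88, M(-9)) = 1/(-(-27)*(1 - 9) - 3*(-88)) = 1/(-(-27)*(-8) + 264) = 1/(-3*72 + 264) = 1/(-216 + 264) = 1/48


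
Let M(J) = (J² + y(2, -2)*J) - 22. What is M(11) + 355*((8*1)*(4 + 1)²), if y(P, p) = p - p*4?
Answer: 71165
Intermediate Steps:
y(P, p) = -3*p (y(P, p) = p - 4*p = -3*p)
M(J) = -22 + J² + 6*J (M(J) = (J² + (-3*(-2))*J) - 22 = (J² + 6*J) - 22 = -22 + J² + 6*J)
M(11) + 355*((8*1)*(4 + 1)²) = (-22 + 11² + 6*11) + 355*((8*1)*(4 + 1)²) = (-22 + 121 + 66) + 355*(8*5²) = 165 + 355*(8*25) = 165 + 355*200 = 165 + 71000 = 71165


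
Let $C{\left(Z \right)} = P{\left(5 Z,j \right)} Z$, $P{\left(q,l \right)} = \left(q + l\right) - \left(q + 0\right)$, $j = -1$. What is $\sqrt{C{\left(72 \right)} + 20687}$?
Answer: $\sqrt{20615} \approx 143.58$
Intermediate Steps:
$P{\left(q,l \right)} = l$ ($P{\left(q,l \right)} = \left(l + q\right) - q = l$)
$C{\left(Z \right)} = - Z$
$\sqrt{C{\left(72 \right)} + 20687} = \sqrt{\left(-1\right) 72 + 20687} = \sqrt{-72 + 20687} = \sqrt{20615}$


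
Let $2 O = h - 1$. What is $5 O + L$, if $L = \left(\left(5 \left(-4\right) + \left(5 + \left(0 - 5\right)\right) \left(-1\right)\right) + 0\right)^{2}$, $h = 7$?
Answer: $415$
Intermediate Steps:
$O = 3$ ($O = \frac{7 - 1}{2} = \frac{1}{2} \cdot 6 = 3$)
$L = 400$ ($L = \left(\left(-20 + \left(5 + \left(0 - 5\right)\right) \left(-1\right)\right) + 0\right)^{2} = \left(\left(-20 + \left(5 - 5\right) \left(-1\right)\right) + 0\right)^{2} = \left(\left(-20 + 0 \left(-1\right)\right) + 0\right)^{2} = \left(\left(-20 + 0\right) + 0\right)^{2} = \left(-20 + 0\right)^{2} = \left(-20\right)^{2} = 400$)
$5 O + L = 5 \cdot 3 + 400 = 15 + 400 = 415$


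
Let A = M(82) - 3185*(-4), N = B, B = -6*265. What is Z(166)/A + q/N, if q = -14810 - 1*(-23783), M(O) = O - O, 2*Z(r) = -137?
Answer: -7628329/1350440 ≈ -5.6488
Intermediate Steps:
Z(r) = -137/2 (Z(r) = (½)*(-137) = -137/2)
B = -1590
M(O) = 0
N = -1590
A = 12740 (A = 0 - 3185*(-4) = 0 - 1*(-12740) = 0 + 12740 = 12740)
q = 8973 (q = -14810 + 23783 = 8973)
Z(166)/A + q/N = -137/2/12740 + 8973/(-1590) = -137/2*1/12740 + 8973*(-1/1590) = -137/25480 - 2991/530 = -7628329/1350440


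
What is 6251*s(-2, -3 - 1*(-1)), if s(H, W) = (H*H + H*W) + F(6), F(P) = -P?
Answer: 12502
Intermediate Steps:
s(H, W) = -6 + H**2 + H*W (s(H, W) = (H*H + H*W) - 1*6 = (H**2 + H*W) - 6 = -6 + H**2 + H*W)
6251*s(-2, -3 - 1*(-1)) = 6251*(-6 + (-2)**2 - 2*(-3 - 1*(-1))) = 6251*(-6 + 4 - 2*(-3 + 1)) = 6251*(-6 + 4 - 2*(-2)) = 6251*(-6 + 4 + 4) = 6251*2 = 12502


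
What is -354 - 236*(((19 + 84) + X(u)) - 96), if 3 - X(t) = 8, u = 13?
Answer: -826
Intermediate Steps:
X(t) = -5 (X(t) = 3 - 1*8 = 3 - 8 = -5)
-354 - 236*(((19 + 84) + X(u)) - 96) = -354 - 236*(((19 + 84) - 5) - 96) = -354 - 236*((103 - 5) - 96) = -354 - 236*(98 - 96) = -354 - 236*2 = -354 - 472 = -826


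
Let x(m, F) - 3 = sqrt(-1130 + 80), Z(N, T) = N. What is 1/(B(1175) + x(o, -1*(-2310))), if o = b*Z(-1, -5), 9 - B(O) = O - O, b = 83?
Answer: 2/199 - 5*I*sqrt(42)/1194 ≈ 0.01005 - 0.027139*I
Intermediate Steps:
B(O) = 9 (B(O) = 9 - (O - O) = 9 - 1*0 = 9 + 0 = 9)
o = -83 (o = 83*(-1) = -83)
x(m, F) = 3 + 5*I*sqrt(42) (x(m, F) = 3 + sqrt(-1130 + 80) = 3 + sqrt(-1050) = 3 + 5*I*sqrt(42))
1/(B(1175) + x(o, -1*(-2310))) = 1/(9 + (3 + 5*I*sqrt(42))) = 1/(12 + 5*I*sqrt(42))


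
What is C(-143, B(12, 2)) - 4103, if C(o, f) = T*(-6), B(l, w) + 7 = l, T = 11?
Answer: -4169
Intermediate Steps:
B(l, w) = -7 + l
C(o, f) = -66 (C(o, f) = 11*(-6) = -66)
C(-143, B(12, 2)) - 4103 = -66 - 4103 = -4169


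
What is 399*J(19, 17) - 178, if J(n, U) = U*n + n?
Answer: 136280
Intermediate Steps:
J(n, U) = n + U*n
399*J(19, 17) - 178 = 399*(19*(1 + 17)) - 178 = 399*(19*18) - 178 = 399*342 - 178 = 136458 - 178 = 136280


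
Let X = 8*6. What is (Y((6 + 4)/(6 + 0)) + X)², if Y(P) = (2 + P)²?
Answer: 305809/81 ≈ 3775.4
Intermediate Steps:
X = 48
(Y((6 + 4)/(6 + 0)) + X)² = ((2 + (6 + 4)/(6 + 0))² + 48)² = ((2 + 10/6)² + 48)² = ((2 + 10*(⅙))² + 48)² = ((2 + 5/3)² + 48)² = ((11/3)² + 48)² = (121/9 + 48)² = (553/9)² = 305809/81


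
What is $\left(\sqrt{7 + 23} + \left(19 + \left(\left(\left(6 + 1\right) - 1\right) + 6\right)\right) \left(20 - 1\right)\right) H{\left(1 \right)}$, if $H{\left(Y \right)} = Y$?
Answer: $589 + \sqrt{30} \approx 594.48$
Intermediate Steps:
$\left(\sqrt{7 + 23} + \left(19 + \left(\left(\left(6 + 1\right) - 1\right) + 6\right)\right) \left(20 - 1\right)\right) H{\left(1 \right)} = \left(\sqrt{7 + 23} + \left(19 + \left(\left(\left(6 + 1\right) - 1\right) + 6\right)\right) \left(20 - 1\right)\right) 1 = \left(\sqrt{30} + \left(19 + \left(\left(7 - 1\right) + 6\right)\right) 19\right) 1 = \left(\sqrt{30} + \left(19 + \left(6 + 6\right)\right) 19\right) 1 = \left(\sqrt{30} + \left(19 + 12\right) 19\right) 1 = \left(\sqrt{30} + 31 \cdot 19\right) 1 = \left(\sqrt{30} + 589\right) 1 = \left(589 + \sqrt{30}\right) 1 = 589 + \sqrt{30}$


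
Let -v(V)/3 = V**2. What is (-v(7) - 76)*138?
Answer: 9798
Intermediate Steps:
v(V) = -3*V**2
(-v(7) - 76)*138 = (-(-3)*7**2 - 76)*138 = (-(-3)*49 - 76)*138 = (-1*(-147) - 76)*138 = (147 - 76)*138 = 71*138 = 9798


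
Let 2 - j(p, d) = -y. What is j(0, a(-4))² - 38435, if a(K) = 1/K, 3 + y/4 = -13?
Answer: -34591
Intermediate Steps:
y = -64 (y = -12 + 4*(-13) = -12 - 52 = -64)
j(p, d) = -62 (j(p, d) = 2 - (-1)*(-64) = 2 - 1*64 = 2 - 64 = -62)
j(0, a(-4))² - 38435 = (-62)² - 38435 = 3844 - 38435 = -34591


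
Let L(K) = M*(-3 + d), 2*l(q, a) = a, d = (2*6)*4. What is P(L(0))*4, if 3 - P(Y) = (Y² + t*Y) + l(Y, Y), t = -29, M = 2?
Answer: -22128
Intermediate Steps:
d = 48 (d = 12*4 = 48)
l(q, a) = a/2
L(K) = 90 (L(K) = 2*(-3 + 48) = 2*45 = 90)
P(Y) = 3 - Y² + 57*Y/2 (P(Y) = 3 - ((Y² - 29*Y) + Y/2) = 3 - (Y² - 57*Y/2) = 3 + (-Y² + 57*Y/2) = 3 - Y² + 57*Y/2)
P(L(0))*4 = (3 - 1*90² + (57/2)*90)*4 = (3 - 1*8100 + 2565)*4 = (3 - 8100 + 2565)*4 = -5532*4 = -22128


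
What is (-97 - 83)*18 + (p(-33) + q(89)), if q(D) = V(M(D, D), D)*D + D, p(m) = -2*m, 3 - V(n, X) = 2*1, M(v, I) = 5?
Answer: -2996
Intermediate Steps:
V(n, X) = 1 (V(n, X) = 3 - 2 = 1)
q(D) = 2*D (q(D) = 1*D + D = D + D = 2*D)
(-97 - 83)*18 + (p(-33) + q(89)) = (-97 - 83)*18 + (-2*(-33) + 2*89) = -180*18 + (66 + 178) = -3240 + 244 = -2996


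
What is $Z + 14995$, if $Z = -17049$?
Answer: $-2054$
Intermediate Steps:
$Z + 14995 = -17049 + 14995 = -2054$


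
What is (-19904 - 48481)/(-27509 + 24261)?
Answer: 68385/3248 ≈ 21.055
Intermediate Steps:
(-19904 - 48481)/(-27509 + 24261) = -68385/(-3248) = -68385*(-1/3248) = 68385/3248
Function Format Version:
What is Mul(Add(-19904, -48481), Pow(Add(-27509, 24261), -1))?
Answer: Rational(68385, 3248) ≈ 21.055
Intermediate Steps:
Mul(Add(-19904, -48481), Pow(Add(-27509, 24261), -1)) = Mul(-68385, Pow(-3248, -1)) = Mul(-68385, Rational(-1, 3248)) = Rational(68385, 3248)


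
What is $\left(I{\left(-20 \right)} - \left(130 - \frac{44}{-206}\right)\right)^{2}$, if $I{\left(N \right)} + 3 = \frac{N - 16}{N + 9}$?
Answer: $\frac{21674611729}{1283689} \approx 16885.0$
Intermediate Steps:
$I{\left(N \right)} = -3 + \frac{-16 + N}{9 + N}$ ($I{\left(N \right)} = -3 + \frac{N - 16}{N + 9} = -3 + \frac{-16 + N}{9 + N}$)
$\left(I{\left(-20 \right)} - \left(130 - \frac{44}{-206}\right)\right)^{2} = \left(\frac{-43 - -40}{9 - 20} - \left(130 - \frac{44}{-206}\right)\right)^{2} = \left(\frac{-43 + 40}{-11} - \left(130 - - \frac{22}{103}\right)\right)^{2} = \left(\left(- \frac{1}{11}\right) \left(-3\right) - \frac{13412}{103}\right)^{2} = \left(\frac{3}{11} - \frac{13412}{103}\right)^{2} = \left(- \frac{147223}{1133}\right)^{2} = \frac{21674611729}{1283689}$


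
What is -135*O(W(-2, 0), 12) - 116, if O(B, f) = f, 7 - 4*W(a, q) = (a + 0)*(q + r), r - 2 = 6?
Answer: -1736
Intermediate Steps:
r = 8 (r = 2 + 6 = 8)
W(a, q) = 7/4 - a*(8 + q)/4 (W(a, q) = 7/4 - (a + 0)*(q + 8)/4 = 7/4 - a*(8 + q)/4)
-135*O(W(-2, 0), 12) - 116 = -135*12 - 116 = -1620 - 116 = -1736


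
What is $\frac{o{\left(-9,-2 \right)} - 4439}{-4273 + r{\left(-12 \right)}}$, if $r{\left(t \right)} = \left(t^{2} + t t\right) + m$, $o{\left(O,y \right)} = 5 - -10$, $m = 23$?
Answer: $\frac{316}{283} \approx 1.1166$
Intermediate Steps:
$o{\left(O,y \right)} = 15$ ($o{\left(O,y \right)} = 5 + 10 = 15$)
$r{\left(t \right)} = 23 + 2 t^{2}$ ($r{\left(t \right)} = \left(t^{2} + t t\right) + 23 = \left(t^{2} + t^{2}\right) + 23 = 2 t^{2} + 23 = 23 + 2 t^{2}$)
$\frac{o{\left(-9,-2 \right)} - 4439}{-4273 + r{\left(-12 \right)}} = \frac{15 - 4439}{-4273 + \left(23 + 2 \left(-12\right)^{2}\right)} = - \frac{4424}{-4273 + \left(23 + 2 \cdot 144\right)} = - \frac{4424}{-4273 + \left(23 + 288\right)} = - \frac{4424}{-4273 + 311} = - \frac{4424}{-3962} = \left(-4424\right) \left(- \frac{1}{3962}\right) = \frac{316}{283}$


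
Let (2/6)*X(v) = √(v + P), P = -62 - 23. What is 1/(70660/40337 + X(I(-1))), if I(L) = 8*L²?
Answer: 2850212420/1132554818917 - 4881220707*I*√77/1132554818917 ≈ 0.0025166 - 0.037819*I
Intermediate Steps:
P = -85
X(v) = 3*√(-85 + v) (X(v) = 3*√(v - 85) = 3*√(-85 + v))
1/(70660/40337 + X(I(-1))) = 1/(70660/40337 + 3*√(-85 + 8*(-1)²)) = 1/(70660*(1/40337) + 3*√(-85 + 8*1)) = 1/(70660/40337 + 3*√(-85 + 8)) = 1/(70660/40337 + 3*√(-77)) = 1/(70660/40337 + 3*(I*√77)) = 1/(70660/40337 + 3*I*√77)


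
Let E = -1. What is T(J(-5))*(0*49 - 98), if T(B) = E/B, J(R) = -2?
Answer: -49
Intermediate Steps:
T(B) = -1/B
T(J(-5))*(0*49 - 98) = (-1/(-2))*(0*49 - 98) = (-1*(-½))*(0 - 98) = (½)*(-98) = -49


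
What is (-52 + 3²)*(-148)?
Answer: 6364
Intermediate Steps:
(-52 + 3²)*(-148) = (-52 + 9)*(-148) = -43*(-148) = 6364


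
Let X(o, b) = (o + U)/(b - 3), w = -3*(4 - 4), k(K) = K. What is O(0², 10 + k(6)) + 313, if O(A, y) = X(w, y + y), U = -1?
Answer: 9076/29 ≈ 312.97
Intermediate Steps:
w = 0 (w = -3*0 = 0)
X(o, b) = (-1 + o)/(-3 + b) (X(o, b) = (o - 1)/(b - 3) = (-1 + o)/(-3 + b))
O(A, y) = -1/(-3 + 2*y) (O(A, y) = (-1 + 0)/(-3 + (y + y)) = -1/(-3 + 2*y))
O(0², 10 + k(6)) + 313 = -1/(-3 + 2*(10 + 6)) + 313 = -1/(-3 + 2*16) + 313 = -1/(-3 + 32) + 313 = -1/29 + 313 = 9076/29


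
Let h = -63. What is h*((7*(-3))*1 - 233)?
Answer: 16002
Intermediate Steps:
h*((7*(-3))*1 - 233) = -63*((7*(-3))*1 - 233) = -63*(-21*1 - 233) = -63*(-21 - 233) = -63*(-254) = 16002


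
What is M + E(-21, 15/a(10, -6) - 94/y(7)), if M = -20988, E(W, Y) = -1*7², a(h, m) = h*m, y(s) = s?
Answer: -21037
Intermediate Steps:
E(W, Y) = -49 (E(W, Y) = -1*49 = -49)
M + E(-21, 15/a(10, -6) - 94/y(7)) = -20988 - 49 = -21037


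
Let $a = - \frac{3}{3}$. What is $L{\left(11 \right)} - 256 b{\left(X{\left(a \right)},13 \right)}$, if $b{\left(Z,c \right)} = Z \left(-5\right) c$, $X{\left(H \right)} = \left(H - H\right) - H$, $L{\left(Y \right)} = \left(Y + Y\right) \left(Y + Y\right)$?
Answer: $17124$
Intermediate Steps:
$a = -1$ ($a = \left(-3\right) \frac{1}{3} = -1$)
$L{\left(Y \right)} = 4 Y^{2}$ ($L{\left(Y \right)} = 2 Y 2 Y = 4 Y^{2}$)
$X{\left(H \right)} = - H$ ($X{\left(H \right)} = 0 - H = - H$)
$b{\left(Z,c \right)} = - 5 Z c$
$L{\left(11 \right)} - 256 b{\left(X{\left(a \right)},13 \right)} = 4 \cdot 11^{2} - 256 \left(\left(-5\right) \left(\left(-1\right) \left(-1\right)\right) 13\right) = 4 \cdot 121 - 256 \left(\left(-5\right) 1 \cdot 13\right) = 484 - -16640 = 484 + 16640 = 17124$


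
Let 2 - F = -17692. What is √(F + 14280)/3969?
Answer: 73*√6/3969 ≈ 0.045052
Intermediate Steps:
F = 17694 (F = 2 - 1*(-17692) = 2 + 17692 = 17694)
√(F + 14280)/3969 = √(17694 + 14280)/3969 = √31974*(1/3969) = (73*√6)*(1/3969) = 73*√6/3969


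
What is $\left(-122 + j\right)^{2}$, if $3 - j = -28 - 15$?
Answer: $5776$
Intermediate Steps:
$j = 46$ ($j = 3 - \left(-28 - 15\right) = 3 - -43 = 3 + 43 = 46$)
$\left(-122 + j\right)^{2} = \left(-122 + 46\right)^{2} = \left(-76\right)^{2} = 5776$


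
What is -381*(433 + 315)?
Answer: -284988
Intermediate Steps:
-381*(433 + 315) = -381*748 = -284988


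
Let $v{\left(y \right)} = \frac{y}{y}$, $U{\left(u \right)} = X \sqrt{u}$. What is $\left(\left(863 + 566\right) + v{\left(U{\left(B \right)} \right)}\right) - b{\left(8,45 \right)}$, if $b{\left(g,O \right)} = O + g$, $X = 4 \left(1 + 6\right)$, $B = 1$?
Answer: $1377$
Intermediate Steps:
$X = 28$ ($X = 4 \cdot 7 = 28$)
$U{\left(u \right)} = 28 \sqrt{u}$
$v{\left(y \right)} = 1$
$\left(\left(863 + 566\right) + v{\left(U{\left(B \right)} \right)}\right) - b{\left(8,45 \right)} = \left(\left(863 + 566\right) + 1\right) - \left(45 + 8\right) = \left(1429 + 1\right) - 53 = 1430 - 53 = 1377$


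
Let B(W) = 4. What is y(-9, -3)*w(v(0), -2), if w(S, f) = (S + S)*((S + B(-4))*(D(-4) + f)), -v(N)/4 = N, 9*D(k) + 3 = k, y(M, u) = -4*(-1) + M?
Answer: 0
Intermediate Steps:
y(M, u) = 4 + M
D(k) = -⅓ + k/9
v(N) = -4*N
w(S, f) = 2*S*(4 + S)*(-7/9 + f) (w(S, f) = (S + S)*((S + 4)*((-⅓ + (⅑)*(-4)) + f)) = (2*S)*((4 + S)*((-⅓ - 4/9) + f)) = (2*S)*((4 + S)*(-7/9 + f)) = 2*S*(4 + S)*(-7/9 + f))
y(-9, -3)*w(v(0), -2) = (4 - 9)*(2*(-4*0)*(-28 - (-28)*0 + 36*(-2) + 9*(-4*0)*(-2))/9) = -10*0*(-28 - 7*0 - 72 + 9*0*(-2))/9 = -10*0*(-28 + 0 - 72 + 0)/9 = -10*0*(-100)/9 = -5*0 = 0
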